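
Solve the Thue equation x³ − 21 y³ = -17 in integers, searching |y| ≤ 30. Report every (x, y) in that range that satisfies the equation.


The equation is x³ - 21y³ = -17. For fixed y, x³ = 21·y³ − 17, so a solution requires the RHS to be a perfect cube.
Strategy: iterate y from -30 to 30, compute RHS = 21·y³ − 17, and check whether it is a (positive or negative) perfect cube.
Check small values of y:
  y = 0: RHS = -17 is not a perfect cube.
  y = 1: RHS = 4 is not a perfect cube.
  y = -1: RHS = -38 is not a perfect cube.
  y = 2: RHS = 151 is not a perfect cube.
  y = -2: RHS = -185 is not a perfect cube.
  y = 3: RHS = 550 is not a perfect cube.
  y = -3: RHS = -584 is not a perfect cube.
Continuing the search up to |y| = 30 finds no solutions either.
No (x, y) in the scanned range satisfies the equation.

No integer solutions with |y| ≤ 30.


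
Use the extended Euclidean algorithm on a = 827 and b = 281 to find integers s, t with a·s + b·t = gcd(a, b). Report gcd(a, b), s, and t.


Euclidean algorithm on (827, 281) — divide until remainder is 0:
  827 = 2 · 281 + 265
  281 = 1 · 265 + 16
  265 = 16 · 16 + 9
  16 = 1 · 9 + 7
  9 = 1 · 7 + 2
  7 = 3 · 2 + 1
  2 = 2 · 1 + 0
gcd(827, 281) = 1.
Track Bezout coefficients alongside the remainders: start with r₀ = 827 = a·1 + b·0 (s = 1, t = 0) and r₁ = 281 = a·0 + b·1 (s = 0, t = 1); each new remainder r_{k+1} = r_{k-1} − q_k·r_k inherits s_{k+1} = s_{k-1} − q_k·s_k, t_{k+1} = t_{k-1} − q_k·t_k, so r_k = a·s_k + b·t_k at every step:
  q = 2: r = 265, s = 1 − 2·0 = 1, t = 0 − 2·1 = -2  (check: 827·1 + 281·(-2) = 265)
  q = 1: r = 16, s = 0 − 1·1 = -1, t = 1 − 1·(-2) = 3  (check: 827·(-1) + 281·3 = 16)
  q = 16: r = 9, s = 1 − 16·(-1) = 17, t = -2 − 16·3 = -50  (check: 827·17 + 281·(-50) = 9)
  q = 1: r = 7, s = -1 − 1·17 = -18, t = 3 − 1·(-50) = 53  (check: 827·(-18) + 281·53 = 7)
  q = 1: r = 2, s = 17 − 1·(-18) = 35, t = -50 − 1·53 = -103  (check: 827·35 + 281·(-103) = 2)
  q = 3: r = 1, s = -18 − 3·35 = -123, t = 53 − 3·(-103) = 362  (check: 827·(-123) + 281·362 = 1)
The row with r = 1 (the gcd) gives the Bezout coefficients s = -123, t = 362.
Result: 827 · (-123) + 281 · (362) = 1.

gcd(827, 281) = 1; s = -123, t = 362 (check: 827·(-123) + 281·362 = 1).


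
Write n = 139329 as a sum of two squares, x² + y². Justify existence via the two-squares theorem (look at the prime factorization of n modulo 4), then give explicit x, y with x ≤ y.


Step 1: Factor n = 139329 = 3^2 · 113 · 137.
Step 2: Check the mod-4 condition on each prime factor: 3 ≡ 3 (mod 4), exponent 2 (must be even); 113 ≡ 1 (mod 4), exponent 1; 137 ≡ 1 (mod 4), exponent 1.
All primes ≡ 3 (mod 4) appear to even exponent (or don't appear), so by the two-squares theorem n IS expressible as a sum of two squares.
Step 3: Build a representation. Group n = k² · m with k = 3 and m = 113 · 137 = 15481 (a product of primes ≡ 1 (mod 4)); a representation of m scales to one of n via (k·x)² + (k·y)² = k²(x² + y²). Each prime p ≡ 1 (mod 4) is itself a sum of two squares; find a² by testing p − a² for a perfect square:
  113: 113 − 1² = 112, 113 − 2² = 109, 113 − 3² = 104, 113 − 4² = 97, 113 − 5² = 88, 113 − 6² = 77, 113 − 7² = 64 = 8² ⇒ 113 = 7² + 8².
  137: 137 − 1² = 136, 137 − 2² = 133, 137 − 3² = 128, 137 − 4² = 121 = 11² ⇒ 137 = 4² + 11².
  Combine using the Brahmagupta–Fibonacci identity (a² + b²)(c² + d²) = (ac − bd)² + (ad + bc)² = (ac + bd)² + (ad − bc)²:
  113 · 137 = 15481: from (7² + 8²)(4² + 11²), take (7·4 − 8·11, 7·11 + 8·4) = (28 − 88, 77 + 32) = (-60, 109); dropping signs (only squares matter) gives (60, 109); check 60² + 109² = 3600 + 11881 = 15481 ✓.
  Scale by k = 3: (3·60, 3·109) = (180, 327).
Step 4: Order so x ≤ y and verify: 180² + 327² = 32400 + 106929 = 139329 = n. ✓

n = 139329 = 180² + 327² (one valid representation with x ≤ y).


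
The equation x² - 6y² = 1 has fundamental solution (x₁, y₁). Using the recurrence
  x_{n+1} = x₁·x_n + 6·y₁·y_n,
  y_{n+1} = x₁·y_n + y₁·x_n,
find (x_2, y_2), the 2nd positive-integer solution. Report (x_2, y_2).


Step 1: Find the fundamental solution (x₁, y₁) of x² - 6y² = 1.
  Expand √6 as a continued fraction. a₀ = ⌊√6⌋ = 2; iterate m_{k+1} = d_k·a_k − m_k, d_{k+1} = (6 − m_{k+1}²)/d_k, a_{k+1} = ⌊(a₀ + m_{k+1})/d_{k+1}⌋ (starting m₀ = 0, d₀ = 1), with convergents p_k = a_k·p_{k-1} + p_{k-2}, q_k = a_k·q_{k-1} + q_{k-2} (p₋₁ = 1, q₋₁ = 0):
  k = 0: a₀ = 2; p₀/q₀ = 2/1; p₀² − 6·q₀² = 4 − 6 = -2.
  k = 1: m = 2, d = 2, a = ⌊(2 + 2)/2⌋ = 2; p/q = (2·2 + 1)/(2·1 + 0) = 5/2; p² − 6·q² = 25 − 24 = 1.
  The first convergent with p² − 6·q² = 1 gives the fundamental solution (x₁, y₁) = (5, 2).
Step 2: Apply the recurrence (x_{n+1}, y_{n+1}) = (x₁x_n + 6y₁y_n, x₁y_n + y₁x_n) repeatedly.
  From (x_1, y_1) = (5, 2): x_2 = 5·5 + 6·2·2 = 49; y_2 = 5·2 + 2·5 = 20.
Step 3: Verify x_2² - 6·y_2² = 2401 - 2400 = 1 (should be 1). ✓

(x_1, y_1) = (5, 2); (x_2, y_2) = (49, 20).


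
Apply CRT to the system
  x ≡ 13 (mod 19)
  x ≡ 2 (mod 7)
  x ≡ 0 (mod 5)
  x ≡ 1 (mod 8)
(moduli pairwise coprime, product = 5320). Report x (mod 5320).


Product of moduli M = 19 · 7 · 5 · 8 = 5320.
Merge one congruence at a time:
  Start: x ≡ 13 (mod 19).
  Combine with x ≡ 2 (mod 7); new modulus lcm = 133.
    Write x = 13 + 19·t and substitute into x ≡ 2 (mod 7): 19·t ≡ 2 − 13 = -11 (mod 7).
    Reduce coefficients mod 7: 5·t ≡ 3 (mod 7).
    The inverse of 5 mod 7 is 3 (since 5·3 = 15 = 2·7 + 1), so t ≡ 3·3 = 9 ≡ 2 (mod 7).
    Then x = 13 + 19·2 = 51, valid modulo lcm(19, 7) = 133: x ≡ 51 (mod 133).
  Combine with x ≡ 0 (mod 5); new modulus lcm = 665.
    Write x = 51 + 133·t and substitute into x ≡ 0 (mod 5): 133·t ≡ 0 − 51 = -51 (mod 5).
    Reduce coefficients mod 5: 3·t ≡ 4 (mod 5).
    The inverse of 3 mod 5 is 2 (since 3·2 = 6 = 1·5 + 1), so t ≡ 2·4 = 8 ≡ 3 (mod 5).
    Then x = 51 + 133·3 = 450, valid modulo lcm(133, 5) = 665: x ≡ 450 (mod 665).
  Combine with x ≡ 1 (mod 8); new modulus lcm = 5320.
    Write x = 450 + 665·t and substitute into x ≡ 1 (mod 8): 665·t ≡ 1 − 450 = -449 (mod 8).
    Reduce coefficients mod 8: 1·t ≡ 7 (mod 8).
    So t ≡ 7 (mod 8).
    Then x = 450 + 665·7 = 5105, valid modulo lcm(665, 8) = 5320: x ≡ 5105 (mod 5320).
Verify against each original: 5105 mod 19 = 13, 5105 mod 7 = 2, 5105 mod 5 = 0, 5105 mod 8 = 1.

x ≡ 5105 (mod 5320).


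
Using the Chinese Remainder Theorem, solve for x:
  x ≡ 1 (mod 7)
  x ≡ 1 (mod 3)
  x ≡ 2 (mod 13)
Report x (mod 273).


Moduli 7, 3, 13 are pairwise coprime; by CRT there is a unique solution modulo M = 7 · 3 · 13 = 273.
Solve pairwise, accumulating the modulus:
  Start with x ≡ 1 (mod 7).
  Combine with x ≡ 1 (mod 3): since gcd(7, 3) = 1, we get a unique residue mod 21.
    Write x = 1 + 7·t and substitute into x ≡ 1 (mod 3): 7·t ≡ 1 − 1 = 0 (mod 3).
    Reduce coefficients mod 3: 1·t ≡ 0 (mod 3).
    So t ≡ 0 (mod 3).
    Then x = 1 + 7·0 = 1, valid modulo lcm(7, 3) = 21: x ≡ 1 (mod 21).
  Combine with x ≡ 2 (mod 13): since gcd(21, 13) = 1, we get a unique residue mod 273.
    Write x = 1 + 21·t and substitute into x ≡ 2 (mod 13): 21·t ≡ 2 − 1 = 1 (mod 13).
    Reduce coefficients mod 13: 8·t ≡ 1 (mod 13).
    The inverse of 8 mod 13 is 5 (since 8·5 = 40 = 3·13 + 1), so t ≡ 5·1 = 5 ≡ 5 (mod 13).
    Then x = 1 + 21·5 = 106, valid modulo lcm(21, 13) = 273: x ≡ 106 (mod 273).
Verify: 106 mod 7 = 1 ✓, 106 mod 3 = 1 ✓, 106 mod 13 = 2 ✓.

x ≡ 106 (mod 273).


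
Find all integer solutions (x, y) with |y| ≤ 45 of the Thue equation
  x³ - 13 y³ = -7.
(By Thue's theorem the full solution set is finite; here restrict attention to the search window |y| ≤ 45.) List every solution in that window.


The equation is x³ - 13y³ = -7. For fixed y, x³ = 13·y³ − 7, so a solution requires the RHS to be a perfect cube.
Strategy: iterate y from -45 to 45, compute RHS = 13·y³ − 7, and check whether it is a (positive or negative) perfect cube.
Check small values of y:
  y = 0: RHS = -7 is not a perfect cube.
  y = 1: RHS = 6 is not a perfect cube.
  y = -1: RHS = -20 is not a perfect cube.
  y = 2: RHS = 97 is not a perfect cube.
  y = -2: RHS = -111 is not a perfect cube.
  y = 3: RHS = 344 is not a perfect cube.
  y = -3: RHS = -358 is not a perfect cube.
Continuing the search up to |y| = 45 finds no solutions either.
No (x, y) in the scanned range satisfies the equation.

No integer solutions with |y| ≤ 45.


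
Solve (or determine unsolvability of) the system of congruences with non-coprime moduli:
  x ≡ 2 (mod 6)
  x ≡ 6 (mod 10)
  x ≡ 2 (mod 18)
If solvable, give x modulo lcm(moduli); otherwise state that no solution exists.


Moduli 6, 10, 18 are not pairwise coprime, so CRT works modulo lcm(m_i) when all pairwise compatibility conditions hold.
Pairwise compatibility: gcd(m_i, m_j) must divide a_i - a_j for every pair.
Merge one congruence at a time:
  Start: x ≡ 2 (mod 6).
  Combine with x ≡ 6 (mod 10): gcd(6, 10) = 2; 6 - 2 = 4, which IS divisible by 2, so compatible.
    Write x = 2 + 6·t and substitute into x ≡ 6 (mod 10): 6·t ≡ 6 − 2 = 4 (mod 10).
    Divide the congruence (and modulus) by g = 2: 3·t ≡ 2 (mod 5).
    The inverse of 3 mod 5 is 2 (since 3·2 = 6 = 1·5 + 1), so t ≡ 2·2 = 4 ≡ 4 (mod 5).
    Then x = 2 + 6·4 = 26, valid modulo lcm(6, 10) = 30: x ≡ 26 (mod 30).
  Combine with x ≡ 2 (mod 18): gcd(30, 18) = 6; 2 - 26 = -24, which IS divisible by 6, so compatible.
    Write x = 26 + 30·t and substitute into x ≡ 2 (mod 18): 30·t ≡ 2 − 26 = -24 (mod 18).
    Divide the congruence (and modulus) by g = 6: 5·t ≡ -4 (mod 3).
    Reduce coefficients mod 3: 2·t ≡ 2 (mod 3).
    The inverse of 2 mod 3 is 2 (since 2·2 = 4 = 1·3 + 1), so t ≡ 2·2 = 4 ≡ 1 (mod 3).
    Then x = 26 + 30·1 = 56, valid modulo lcm(30, 18) = 90: x ≡ 56 (mod 90).
Verify: 56 mod 6 = 2, 56 mod 10 = 6, 56 mod 18 = 2.

x ≡ 56 (mod 90).


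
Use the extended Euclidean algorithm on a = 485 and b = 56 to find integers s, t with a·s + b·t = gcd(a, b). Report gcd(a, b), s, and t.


Euclidean algorithm on (485, 56) — divide until remainder is 0:
  485 = 8 · 56 + 37
  56 = 1 · 37 + 19
  37 = 1 · 19 + 18
  19 = 1 · 18 + 1
  18 = 18 · 1 + 0
gcd(485, 56) = 1.
Track Bezout coefficients alongside the remainders: start with r₀ = 485 = a·1 + b·0 (s = 1, t = 0) and r₁ = 56 = a·0 + b·1 (s = 0, t = 1); each new remainder r_{k+1} = r_{k-1} − q_k·r_k inherits s_{k+1} = s_{k-1} − q_k·s_k, t_{k+1} = t_{k-1} − q_k·t_k, so r_k = a·s_k + b·t_k at every step:
  q = 8: r = 37, s = 1 − 8·0 = 1, t = 0 − 8·1 = -8  (check: 485·1 + 56·(-8) = 37)
  q = 1: r = 19, s = 0 − 1·1 = -1, t = 1 − 1·(-8) = 9  (check: 485·(-1) + 56·9 = 19)
  q = 1: r = 18, s = 1 − 1·(-1) = 2, t = -8 − 1·9 = -17  (check: 485·2 + 56·(-17) = 18)
  q = 1: r = 1, s = -1 − 1·2 = -3, t = 9 − 1·(-17) = 26  (check: 485·(-3) + 56·26 = 1)
The row with r = 1 (the gcd) gives the Bezout coefficients s = -3, t = 26.
Result: 485 · (-3) + 56 · (26) = 1.

gcd(485, 56) = 1; s = -3, t = 26 (check: 485·(-3) + 56·26 = 1).


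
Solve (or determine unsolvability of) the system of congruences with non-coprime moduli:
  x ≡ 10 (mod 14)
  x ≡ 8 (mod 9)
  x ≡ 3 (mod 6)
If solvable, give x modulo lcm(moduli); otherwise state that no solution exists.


Moduli 14, 9, 6 are not pairwise coprime, so CRT works modulo lcm(m_i) when all pairwise compatibility conditions hold.
Pairwise compatibility: gcd(m_i, m_j) must divide a_i - a_j for every pair.
Merge one congruence at a time:
  Start: x ≡ 10 (mod 14).
  Combine with x ≡ 8 (mod 9): gcd(14, 9) = 1; 8 - 10 = -2, which IS divisible by 1, so compatible.
    Write x = 10 + 14·t and substitute into x ≡ 8 (mod 9): 14·t ≡ 8 − 10 = -2 (mod 9).
    Reduce coefficients mod 9: 5·t ≡ 7 (mod 9).
    The inverse of 5 mod 9 is 2 (since 5·2 = 10 = 1·9 + 1), so t ≡ 2·7 = 14 ≡ 5 (mod 9).
    Then x = 10 + 14·5 = 80, valid modulo lcm(14, 9) = 126: x ≡ 80 (mod 126).
  Combine with x ≡ 3 (mod 6): gcd(126, 6) = 6, and 3 - 80 = -77 is NOT divisible by 6.
    ⇒ system is inconsistent (no integer solution).

No solution (the system is inconsistent).


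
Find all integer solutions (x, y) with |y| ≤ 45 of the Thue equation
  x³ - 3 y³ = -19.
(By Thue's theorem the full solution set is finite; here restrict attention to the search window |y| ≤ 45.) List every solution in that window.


The equation is x³ - 3y³ = -19. For fixed y, x³ = 3·y³ − 19, so a solution requires the RHS to be a perfect cube.
Strategy: iterate y from -45 to 45, compute RHS = 3·y³ − 19, and check whether it is a (positive or negative) perfect cube.
Check small values of y:
  y = 0: RHS = -19 is not a perfect cube.
  y = 1: RHS = -16 is not a perfect cube.
  y = -1: RHS = -22 is not a perfect cube.
  y = 2: RHS = 5 is not a perfect cube.
  y = -2: RHS = -43 is not a perfect cube.
  y = 3: RHS = 62 is not a perfect cube.
  y = -3: RHS = -100 is not a perfect cube.
Continuing the search up to |y| = 45 finds no solutions either.
No (x, y) in the scanned range satisfies the equation.

No integer solutions with |y| ≤ 45.


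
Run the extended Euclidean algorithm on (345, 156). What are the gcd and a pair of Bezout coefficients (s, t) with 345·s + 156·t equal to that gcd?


Euclidean algorithm on (345, 156) — divide until remainder is 0:
  345 = 2 · 156 + 33
  156 = 4 · 33 + 24
  33 = 1 · 24 + 9
  24 = 2 · 9 + 6
  9 = 1 · 6 + 3
  6 = 2 · 3 + 0
gcd(345, 156) = 3.
Track Bezout coefficients alongside the remainders: start with r₀ = 345 = a·1 + b·0 (s = 1, t = 0) and r₁ = 156 = a·0 + b·1 (s = 0, t = 1); each new remainder r_{k+1} = r_{k-1} − q_k·r_k inherits s_{k+1} = s_{k-1} − q_k·s_k, t_{k+1} = t_{k-1} − q_k·t_k, so r_k = a·s_k + b·t_k at every step:
  q = 2: r = 33, s = 1 − 2·0 = 1, t = 0 − 2·1 = -2  (check: 345·1 + 156·(-2) = 33)
  q = 4: r = 24, s = 0 − 4·1 = -4, t = 1 − 4·(-2) = 9  (check: 345·(-4) + 156·9 = 24)
  q = 1: r = 9, s = 1 − 1·(-4) = 5, t = -2 − 1·9 = -11  (check: 345·5 + 156·(-11) = 9)
  q = 2: r = 6, s = -4 − 2·5 = -14, t = 9 − 2·(-11) = 31  (check: 345·(-14) + 156·31 = 6)
  q = 1: r = 3, s = 5 − 1·(-14) = 19, t = -11 − 1·31 = -42  (check: 345·19 + 156·(-42) = 3)
The row with r = 3 (the gcd) gives the Bezout coefficients s = 19, t = -42.
Result: 345 · (19) + 156 · (-42) = 3.

gcd(345, 156) = 3; s = 19, t = -42 (check: 345·19 + 156·(-42) = 3).


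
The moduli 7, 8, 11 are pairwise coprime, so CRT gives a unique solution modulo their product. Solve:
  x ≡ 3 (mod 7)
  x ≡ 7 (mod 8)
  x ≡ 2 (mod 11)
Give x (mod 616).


Moduli 7, 8, 11 are pairwise coprime; by CRT there is a unique solution modulo M = 7 · 8 · 11 = 616.
Solve pairwise, accumulating the modulus:
  Start with x ≡ 3 (mod 7).
  Combine with x ≡ 7 (mod 8): since gcd(7, 8) = 1, we get a unique residue mod 56.
    Write x = 3 + 7·t and substitute into x ≡ 7 (mod 8): 7·t ≡ 7 − 3 = 4 (mod 8).
    The inverse of 7 mod 8 is 7 (since 7·7 = 49 = 6·8 + 1), so t ≡ 7·4 = 28 ≡ 4 (mod 8).
    Then x = 3 + 7·4 = 31, valid modulo lcm(7, 8) = 56: x ≡ 31 (mod 56).
  Combine with x ≡ 2 (mod 11): since gcd(56, 11) = 1, we get a unique residue mod 616.
    Write x = 31 + 56·t and substitute into x ≡ 2 (mod 11): 56·t ≡ 2 − 31 = -29 (mod 11).
    Reduce coefficients mod 11: 1·t ≡ 4 (mod 11).
    So t ≡ 4 (mod 11).
    Then x = 31 + 56·4 = 255, valid modulo lcm(56, 11) = 616: x ≡ 255 (mod 616).
Verify: 255 mod 7 = 3 ✓, 255 mod 8 = 7 ✓, 255 mod 11 = 2 ✓.

x ≡ 255 (mod 616).


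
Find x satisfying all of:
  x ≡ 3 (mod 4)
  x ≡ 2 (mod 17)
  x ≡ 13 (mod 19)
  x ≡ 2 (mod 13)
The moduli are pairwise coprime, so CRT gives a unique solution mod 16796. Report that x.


Product of moduli M = 4 · 17 · 19 · 13 = 16796.
Merge one congruence at a time:
  Start: x ≡ 3 (mod 4).
  Combine with x ≡ 2 (mod 17); new modulus lcm = 68.
    Write x = 3 + 4·t and substitute into x ≡ 2 (mod 17): 4·t ≡ 2 − 3 = -1 (mod 17).
    Reduce coefficients mod 17: 4·t ≡ 16 (mod 17).
    The inverse of 4 mod 17 is 13 (since 4·13 = 52 = 3·17 + 1), so t ≡ 13·16 = 208 ≡ 4 (mod 17).
    Then x = 3 + 4·4 = 19, valid modulo lcm(4, 17) = 68: x ≡ 19 (mod 68).
  Combine with x ≡ 13 (mod 19); new modulus lcm = 1292.
    Write x = 19 + 68·t and substitute into x ≡ 13 (mod 19): 68·t ≡ 13 − 19 = -6 (mod 19).
    Reduce coefficients mod 19: 11·t ≡ 13 (mod 19).
    The inverse of 11 mod 19 is 7 (since 11·7 = 77 = 4·19 + 1), so t ≡ 7·13 = 91 ≡ 15 (mod 19).
    Then x = 19 + 68·15 = 1039, valid modulo lcm(68, 19) = 1292: x ≡ 1039 (mod 1292).
  Combine with x ≡ 2 (mod 13); new modulus lcm = 16796.
    Write x = 1039 + 1292·t and substitute into x ≡ 2 (mod 13): 1292·t ≡ 2 − 1039 = -1037 (mod 13).
    Reduce coefficients mod 13: 5·t ≡ 3 (mod 13).
    The inverse of 5 mod 13 is 8 (since 5·8 = 40 = 3·13 + 1), so t ≡ 8·3 = 24 ≡ 11 (mod 13).
    Then x = 1039 + 1292·11 = 15251, valid modulo lcm(1292, 13) = 16796: x ≡ 15251 (mod 16796).
Verify against each original: 15251 mod 4 = 3, 15251 mod 17 = 2, 15251 mod 19 = 13, 15251 mod 13 = 2.

x ≡ 15251 (mod 16796).


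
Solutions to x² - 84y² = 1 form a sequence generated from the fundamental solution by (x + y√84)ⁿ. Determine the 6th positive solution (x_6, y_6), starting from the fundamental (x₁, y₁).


Step 1: Find the fundamental solution (x₁, y₁) of x² - 84y² = 1.
  Expand √84 as a continued fraction. a₀ = ⌊√84⌋ = 9; iterate m_{k+1} = d_k·a_k − m_k, d_{k+1} = (84 − m_{k+1}²)/d_k, a_{k+1} = ⌊(a₀ + m_{k+1})/d_{k+1}⌋ (starting m₀ = 0, d₀ = 1), with convergents p_k = a_k·p_{k-1} + p_{k-2}, q_k = a_k·q_{k-1} + q_{k-2} (p₋₁ = 1, q₋₁ = 0):
  k = 0: a₀ = 9; p₀/q₀ = 9/1; p₀² − 84·q₀² = 81 − 84 = -3.
  k = 1: m = 9, d = 3, a = ⌊(9 + 9)/3⌋ = 6; p/q = (6·9 + 1)/(6·1 + 0) = 55/6; p² − 84·q² = 3025 − 3024 = 1.
  The first convergent with p² − 84·q² = 1 gives the fundamental solution (x₁, y₁) = (55, 6).
Step 2: Apply the recurrence (x_{n+1}, y_{n+1}) = (x₁x_n + 84y₁y_n, x₁y_n + y₁x_n) repeatedly.
  From (x_1, y_1) = (55, 6): x_2 = 55·55 + 84·6·6 = 6049; y_2 = 55·6 + 6·55 = 660.
  From (x_2, y_2) = (6049, 660): x_3 = 55·6049 + 84·6·660 = 665335; y_3 = 55·660 + 6·6049 = 72594.
  From (x_3, y_3) = (665335, 72594): x_4 = 55·665335 + 84·6·72594 = 73180801; y_4 = 55·72594 + 6·665335 = 7984680.
  From (x_4, y_4) = (73180801, 7984680): x_5 = 55·73180801 + 84·6·7984680 = 8049222775; y_5 = 55·7984680 + 6·73180801 = 878242206.
  From (x_5, y_5) = (8049222775, 878242206): x_6 = 55·8049222775 + 84·6·878242206 = 885341324449; y_6 = 55·878242206 + 6·8049222775 = 96598657980.
Step 3: Verify x_6² - 84·y_6² = 783829260777109485153601 - 783829260777109485153600 = 1 (should be 1). ✓

(x_1, y_1) = (55, 6); (x_6, y_6) = (885341324449, 96598657980).


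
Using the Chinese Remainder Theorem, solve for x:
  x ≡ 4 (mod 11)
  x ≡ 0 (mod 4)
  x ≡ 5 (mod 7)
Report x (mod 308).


Moduli 11, 4, 7 are pairwise coprime; by CRT there is a unique solution modulo M = 11 · 4 · 7 = 308.
Solve pairwise, accumulating the modulus:
  Start with x ≡ 4 (mod 11).
  Combine with x ≡ 0 (mod 4): since gcd(11, 4) = 1, we get a unique residue mod 44.
    Write x = 4 + 11·t and substitute into x ≡ 0 (mod 4): 11·t ≡ 0 − 4 = -4 (mod 4).
    Reduce coefficients mod 4: 3·t ≡ 0 (mod 4).
    The inverse of 3 mod 4 is 3 (since 3·3 = 9 = 2·4 + 1), so t ≡ 3·0 = 0 ≡ 0 (mod 4).
    Then x = 4 + 11·0 = 4, valid modulo lcm(11, 4) = 44: x ≡ 4 (mod 44).
  Combine with x ≡ 5 (mod 7): since gcd(44, 7) = 1, we get a unique residue mod 308.
    Write x = 4 + 44·t and substitute into x ≡ 5 (mod 7): 44·t ≡ 5 − 4 = 1 (mod 7).
    Reduce coefficients mod 7: 2·t ≡ 1 (mod 7).
    The inverse of 2 mod 7 is 4 (since 2·4 = 8 = 1·7 + 1), so t ≡ 4·1 = 4 ≡ 4 (mod 7).
    Then x = 4 + 44·4 = 180, valid modulo lcm(44, 7) = 308: x ≡ 180 (mod 308).
Verify: 180 mod 11 = 4 ✓, 180 mod 4 = 0 ✓, 180 mod 7 = 5 ✓.

x ≡ 180 (mod 308).


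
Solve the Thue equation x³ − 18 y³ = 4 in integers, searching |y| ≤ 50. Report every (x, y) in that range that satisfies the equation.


The equation is x³ - 18y³ = 4. For fixed y, x³ = 18·y³ + 4, so a solution requires the RHS to be a perfect cube.
Strategy: iterate y from -50 to 50, compute RHS = 18·y³ + 4, and check whether it is a (positive or negative) perfect cube.
Check small values of y:
  y = 0: RHS = 4 is not a perfect cube.
  y = 1: RHS = 22 is not a perfect cube.
  y = -1: RHS = -14 is not a perfect cube.
  y = 2: RHS = 148 is not a perfect cube.
  y = -2: RHS = -140 is not a perfect cube.
  y = 3: RHS = 490 is not a perfect cube.
  y = -3: RHS = -482 is not a perfect cube.
Continuing the search up to |y| = 50 finds no solutions either.
No (x, y) in the scanned range satisfies the equation.

No integer solutions with |y| ≤ 50.


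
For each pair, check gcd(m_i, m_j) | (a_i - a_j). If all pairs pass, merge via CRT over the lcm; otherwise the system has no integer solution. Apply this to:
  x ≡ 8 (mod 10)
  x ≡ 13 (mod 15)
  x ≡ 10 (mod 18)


Moduli 10, 15, 18 are not pairwise coprime, so CRT works modulo lcm(m_i) when all pairwise compatibility conditions hold.
Pairwise compatibility: gcd(m_i, m_j) must divide a_i - a_j for every pair.
Merge one congruence at a time:
  Start: x ≡ 8 (mod 10).
  Combine with x ≡ 13 (mod 15): gcd(10, 15) = 5; 13 - 8 = 5, which IS divisible by 5, so compatible.
    Write x = 8 + 10·t and substitute into x ≡ 13 (mod 15): 10·t ≡ 13 − 8 = 5 (mod 15).
    Divide the congruence (and modulus) by g = 5: 2·t ≡ 1 (mod 3).
    The inverse of 2 mod 3 is 2 (since 2·2 = 4 = 1·3 + 1), so t ≡ 2·1 = 2 ≡ 2 (mod 3).
    Then x = 8 + 10·2 = 28, valid modulo lcm(10, 15) = 30: x ≡ 28 (mod 30).
  Combine with x ≡ 10 (mod 18): gcd(30, 18) = 6; 10 - 28 = -18, which IS divisible by 6, so compatible.
    Write x = 28 + 30·t and substitute into x ≡ 10 (mod 18): 30·t ≡ 10 − 28 = -18 (mod 18).
    Divide the congruence (and modulus) by g = 6: 5·t ≡ -3 (mod 3).
    Reduce coefficients mod 3: 2·t ≡ 0 (mod 3).
    The inverse of 2 mod 3 is 2 (since 2·2 = 4 = 1·3 + 1), so t ≡ 2·0 = 0 ≡ 0 (mod 3).
    Then x = 28 + 30·0 = 28, valid modulo lcm(30, 18) = 90: x ≡ 28 (mod 90).
Verify: 28 mod 10 = 8, 28 mod 15 = 13, 28 mod 18 = 10.

x ≡ 28 (mod 90).


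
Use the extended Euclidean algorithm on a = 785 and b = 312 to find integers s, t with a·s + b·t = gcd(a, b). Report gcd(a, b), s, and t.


Euclidean algorithm on (785, 312) — divide until remainder is 0:
  785 = 2 · 312 + 161
  312 = 1 · 161 + 151
  161 = 1 · 151 + 10
  151 = 15 · 10 + 1
  10 = 10 · 1 + 0
gcd(785, 312) = 1.
Track Bezout coefficients alongside the remainders: start with r₀ = 785 = a·1 + b·0 (s = 1, t = 0) and r₁ = 312 = a·0 + b·1 (s = 0, t = 1); each new remainder r_{k+1} = r_{k-1} − q_k·r_k inherits s_{k+1} = s_{k-1} − q_k·s_k, t_{k+1} = t_{k-1} − q_k·t_k, so r_k = a·s_k + b·t_k at every step:
  q = 2: r = 161, s = 1 − 2·0 = 1, t = 0 − 2·1 = -2  (check: 785·1 + 312·(-2) = 161)
  q = 1: r = 151, s = 0 − 1·1 = -1, t = 1 − 1·(-2) = 3  (check: 785·(-1) + 312·3 = 151)
  q = 1: r = 10, s = 1 − 1·(-1) = 2, t = -2 − 1·3 = -5  (check: 785·2 + 312·(-5) = 10)
  q = 15: r = 1, s = -1 − 15·2 = -31, t = 3 − 15·(-5) = 78  (check: 785·(-31) + 312·78 = 1)
The row with r = 1 (the gcd) gives the Bezout coefficients s = -31, t = 78.
Result: 785 · (-31) + 312 · (78) = 1.

gcd(785, 312) = 1; s = -31, t = 78 (check: 785·(-31) + 312·78 = 1).


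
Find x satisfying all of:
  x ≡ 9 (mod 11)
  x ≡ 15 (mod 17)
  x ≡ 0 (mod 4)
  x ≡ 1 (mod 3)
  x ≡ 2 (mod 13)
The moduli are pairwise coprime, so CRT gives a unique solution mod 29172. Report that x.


Product of moduli M = 11 · 17 · 4 · 3 · 13 = 29172.
Merge one congruence at a time:
  Start: x ≡ 9 (mod 11).
  Combine with x ≡ 15 (mod 17); new modulus lcm = 187.
    Write x = 9 + 11·t and substitute into x ≡ 15 (mod 17): 11·t ≡ 15 − 9 = 6 (mod 17).
    The inverse of 11 mod 17 is 14 (since 11·14 = 154 = 9·17 + 1), so t ≡ 14·6 = 84 ≡ 16 (mod 17).
    Then x = 9 + 11·16 = 185, valid modulo lcm(11, 17) = 187: x ≡ 185 (mod 187).
  Combine with x ≡ 0 (mod 4); new modulus lcm = 748.
    Write x = 185 + 187·t and substitute into x ≡ 0 (mod 4): 187·t ≡ 0 − 185 = -185 (mod 4).
    Reduce coefficients mod 4: 3·t ≡ 3 (mod 4).
    The inverse of 3 mod 4 is 3 (since 3·3 = 9 = 2·4 + 1), so t ≡ 3·3 = 9 ≡ 1 (mod 4).
    Then x = 185 + 187·1 = 372, valid modulo lcm(187, 4) = 748: x ≡ 372 (mod 748).
  Combine with x ≡ 1 (mod 3); new modulus lcm = 2244.
    Write x = 372 + 748·t and substitute into x ≡ 1 (mod 3): 748·t ≡ 1 − 372 = -371 (mod 3).
    Reduce coefficients mod 3: 1·t ≡ 1 (mod 3).
    So t ≡ 1 (mod 3).
    Then x = 372 + 748·1 = 1120, valid modulo lcm(748, 3) = 2244: x ≡ 1120 (mod 2244).
  Combine with x ≡ 2 (mod 13); new modulus lcm = 29172.
    Write x = 1120 + 2244·t and substitute into x ≡ 2 (mod 13): 2244·t ≡ 2 − 1120 = -1118 (mod 13).
    Reduce coefficients mod 13: 8·t ≡ 0 (mod 13).
    The inverse of 8 mod 13 is 5 (since 8·5 = 40 = 3·13 + 1), so t ≡ 5·0 = 0 ≡ 0 (mod 13).
    Then x = 1120 + 2244·0 = 1120, valid modulo lcm(2244, 13) = 29172: x ≡ 1120 (mod 29172).
Verify against each original: 1120 mod 11 = 9, 1120 mod 17 = 15, 1120 mod 4 = 0, 1120 mod 3 = 1, 1120 mod 13 = 2.

x ≡ 1120 (mod 29172).


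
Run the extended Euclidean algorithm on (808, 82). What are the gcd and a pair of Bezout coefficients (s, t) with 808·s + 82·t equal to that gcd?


Euclidean algorithm on (808, 82) — divide until remainder is 0:
  808 = 9 · 82 + 70
  82 = 1 · 70 + 12
  70 = 5 · 12 + 10
  12 = 1 · 10 + 2
  10 = 5 · 2 + 0
gcd(808, 82) = 2.
Track Bezout coefficients alongside the remainders: start with r₀ = 808 = a·1 + b·0 (s = 1, t = 0) and r₁ = 82 = a·0 + b·1 (s = 0, t = 1); each new remainder r_{k+1} = r_{k-1} − q_k·r_k inherits s_{k+1} = s_{k-1} − q_k·s_k, t_{k+1} = t_{k-1} − q_k·t_k, so r_k = a·s_k + b·t_k at every step:
  q = 9: r = 70, s = 1 − 9·0 = 1, t = 0 − 9·1 = -9  (check: 808·1 + 82·(-9) = 70)
  q = 1: r = 12, s = 0 − 1·1 = -1, t = 1 − 1·(-9) = 10  (check: 808·(-1) + 82·10 = 12)
  q = 5: r = 10, s = 1 − 5·(-1) = 6, t = -9 − 5·10 = -59  (check: 808·6 + 82·(-59) = 10)
  q = 1: r = 2, s = -1 − 1·6 = -7, t = 10 − 1·(-59) = 69  (check: 808·(-7) + 82·69 = 2)
The row with r = 2 (the gcd) gives the Bezout coefficients s = -7, t = 69.
Result: 808 · (-7) + 82 · (69) = 2.

gcd(808, 82) = 2; s = -7, t = 69 (check: 808·(-7) + 82·69 = 2).


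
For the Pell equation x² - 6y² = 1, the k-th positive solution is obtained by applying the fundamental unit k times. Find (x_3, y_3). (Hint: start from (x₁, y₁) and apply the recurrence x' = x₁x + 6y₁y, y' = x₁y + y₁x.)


Step 1: Find the fundamental solution (x₁, y₁) of x² - 6y² = 1.
  Expand √6 as a continued fraction. a₀ = ⌊√6⌋ = 2; iterate m_{k+1} = d_k·a_k − m_k, d_{k+1} = (6 − m_{k+1}²)/d_k, a_{k+1} = ⌊(a₀ + m_{k+1})/d_{k+1}⌋ (starting m₀ = 0, d₀ = 1), with convergents p_k = a_k·p_{k-1} + p_{k-2}, q_k = a_k·q_{k-1} + q_{k-2} (p₋₁ = 1, q₋₁ = 0):
  k = 0: a₀ = 2; p₀/q₀ = 2/1; p₀² − 6·q₀² = 4 − 6 = -2.
  k = 1: m = 2, d = 2, a = ⌊(2 + 2)/2⌋ = 2; p/q = (2·2 + 1)/(2·1 + 0) = 5/2; p² − 6·q² = 25 − 24 = 1.
  The first convergent with p² − 6·q² = 1 gives the fundamental solution (x₁, y₁) = (5, 2).
Step 2: Apply the recurrence (x_{n+1}, y_{n+1}) = (x₁x_n + 6y₁y_n, x₁y_n + y₁x_n) repeatedly.
  From (x_1, y_1) = (5, 2): x_2 = 5·5 + 6·2·2 = 49; y_2 = 5·2 + 2·5 = 20.
  From (x_2, y_2) = (49, 20): x_3 = 5·49 + 6·2·20 = 485; y_3 = 5·20 + 2·49 = 198.
Step 3: Verify x_3² - 6·y_3² = 235225 - 235224 = 1 (should be 1). ✓

(x_1, y_1) = (5, 2); (x_3, y_3) = (485, 198).


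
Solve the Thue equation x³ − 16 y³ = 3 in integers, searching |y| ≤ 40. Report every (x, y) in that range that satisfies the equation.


The equation is x³ - 16y³ = 3. For fixed y, x³ = 16·y³ + 3, so a solution requires the RHS to be a perfect cube.
Strategy: iterate y from -40 to 40, compute RHS = 16·y³ + 3, and check whether it is a (positive or negative) perfect cube.
Check small values of y:
  y = 0: RHS = 3 is not a perfect cube.
  y = 1: RHS = 19 is not a perfect cube.
  y = -1: RHS = -13 is not a perfect cube.
  y = 2: RHS = 131 is not a perfect cube.
  y = -2: RHS = -125 = (-5)³ ⇒ x = -5 works.
  y = 3: RHS = 435 is not a perfect cube.
  y = -3: RHS = -429 is not a perfect cube.
Continuing the search up to |y| = 40 finds no further solutions beyond those listed.
Collected solutions: (-5, -2).

Solutions (with |y| ≤ 40): (-5, -2).


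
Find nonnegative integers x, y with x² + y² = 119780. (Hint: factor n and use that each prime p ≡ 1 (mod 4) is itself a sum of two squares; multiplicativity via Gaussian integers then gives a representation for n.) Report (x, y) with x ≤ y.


Step 1: Factor n = 119780 = 2^2 · 5 · 53 · 113.
Step 2: Check the mod-4 condition on each prime factor: 2 = 2 (special); 5 ≡ 1 (mod 4), exponent 1; 53 ≡ 1 (mod 4), exponent 1; 113 ≡ 1 (mod 4), exponent 1.
All primes ≡ 3 (mod 4) appear to even exponent (or don't appear), so by the two-squares theorem n IS expressible as a sum of two squares.
Step 3: Build a representation. Group n = k² · m with k = 2 and m = 5 · 53 · 113 = 29945 (a product of primes ≡ 1 (mod 4)); a representation of m scales to one of n via (k·x)² + (k·y)² = k²(x² + y²). Each prime p ≡ 1 (mod 4) is itself a sum of two squares; find a² by testing p − a² for a perfect square:
  5: 5 − 1² = 4 = 2² ⇒ 5 = 1² + 2².
  53: 53 − 1² = 52, 53 − 2² = 49 = 7² ⇒ 53 = 2² + 7².
  113: 113 − 1² = 112, 113 − 2² = 109, 113 − 3² = 104, 113 − 4² = 97, 113 − 5² = 88, 113 − 6² = 77, 113 − 7² = 64 = 8² ⇒ 113 = 7² + 8².
  Combine using the Brahmagupta–Fibonacci identity (a² + b²)(c² + d²) = (ac − bd)² + (ad + bc)² = (ac + bd)² + (ad − bc)²:
  5 · 53 = 265: from (1² + 2²)(2² + 7²), take (1·2 − 2·7, 1·7 + 2·2) = (2 − 14, 7 + 4) = (-12, 11); dropping signs (only squares matter) gives (12, 11); check 12² + 11² = 144 + 121 = 265 ✓.
  265 · 113 = 29945: from (12² + 11²)(7² + 8²), take (12·7 − 11·8, 12·8 + 11·7) = (84 − 88, 96 + 77) = (-4, 173); dropping signs (only squares matter) gives (4, 173); check 4² + 173² = 16 + 29929 = 29945 ✓.
  Scale by k = 2: (2·4, 2·173) = (8, 346).
Step 4: Order so x ≤ y and verify: 8² + 346² = 64 + 119716 = 119780 = n. ✓

n = 119780 = 8² + 346² (one valid representation with x ≤ y).


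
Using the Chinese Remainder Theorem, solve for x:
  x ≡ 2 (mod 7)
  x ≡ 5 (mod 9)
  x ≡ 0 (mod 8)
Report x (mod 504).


Moduli 7, 9, 8 are pairwise coprime; by CRT there is a unique solution modulo M = 7 · 9 · 8 = 504.
Solve pairwise, accumulating the modulus:
  Start with x ≡ 2 (mod 7).
  Combine with x ≡ 5 (mod 9): since gcd(7, 9) = 1, we get a unique residue mod 63.
    Write x = 2 + 7·t and substitute into x ≡ 5 (mod 9): 7·t ≡ 5 − 2 = 3 (mod 9).
    The inverse of 7 mod 9 is 4 (since 7·4 = 28 = 3·9 + 1), so t ≡ 4·3 = 12 ≡ 3 (mod 9).
    Then x = 2 + 7·3 = 23, valid modulo lcm(7, 9) = 63: x ≡ 23 (mod 63).
  Combine with x ≡ 0 (mod 8): since gcd(63, 8) = 1, we get a unique residue mod 504.
    Write x = 23 + 63·t and substitute into x ≡ 0 (mod 8): 63·t ≡ 0 − 23 = -23 (mod 8).
    Reduce coefficients mod 8: 7·t ≡ 1 (mod 8).
    The inverse of 7 mod 8 is 7 (since 7·7 = 49 = 6·8 + 1), so t ≡ 7·1 = 7 ≡ 7 (mod 8).
    Then x = 23 + 63·7 = 464, valid modulo lcm(63, 8) = 504: x ≡ 464 (mod 504).
Verify: 464 mod 7 = 2 ✓, 464 mod 9 = 5 ✓, 464 mod 8 = 0 ✓.

x ≡ 464 (mod 504).


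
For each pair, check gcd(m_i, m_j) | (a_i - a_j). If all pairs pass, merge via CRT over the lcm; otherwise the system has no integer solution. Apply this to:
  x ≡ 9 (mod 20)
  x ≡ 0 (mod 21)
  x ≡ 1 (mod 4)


Moduli 20, 21, 4 are not pairwise coprime, so CRT works modulo lcm(m_i) when all pairwise compatibility conditions hold.
Pairwise compatibility: gcd(m_i, m_j) must divide a_i - a_j for every pair.
Merge one congruence at a time:
  Start: x ≡ 9 (mod 20).
  Combine with x ≡ 0 (mod 21): gcd(20, 21) = 1; 0 - 9 = -9, which IS divisible by 1, so compatible.
    Write x = 9 + 20·t and substitute into x ≡ 0 (mod 21): 20·t ≡ 0 − 9 = -9 (mod 21).
    Reduce coefficients mod 21: 20·t ≡ 12 (mod 21).
    The inverse of 20 mod 21 is 20 (since 20·20 = 400 = 19·21 + 1), so t ≡ 20·12 = 240 ≡ 9 (mod 21).
    Then x = 9 + 20·9 = 189, valid modulo lcm(20, 21) = 420: x ≡ 189 (mod 420).
  Combine with x ≡ 1 (mod 4): gcd(420, 4) = 4; 1 - 189 = -188, which IS divisible by 4, so compatible.
    Write x = 189 + 420·t and substitute into x ≡ 1 (mod 4): 420·t ≡ 1 − 189 = -188 (mod 4).
    Divide the congruence (and modulus) by g = 4: 105·t ≡ -47 (mod 1).
    Modulo 1 every t works; take t = 0.
    Then x = 189 + 420·0 = 189, valid modulo lcm(420, 4) = 420: x ≡ 189 (mod 420).
Verify: 189 mod 20 = 9, 189 mod 21 = 0, 189 mod 4 = 1.

x ≡ 189 (mod 420).


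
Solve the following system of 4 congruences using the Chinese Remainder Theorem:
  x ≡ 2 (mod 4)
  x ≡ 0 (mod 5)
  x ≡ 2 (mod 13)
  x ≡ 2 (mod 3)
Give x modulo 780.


Product of moduli M = 4 · 5 · 13 · 3 = 780.
Merge one congruence at a time:
  Start: x ≡ 2 (mod 4).
  Combine with x ≡ 0 (mod 5); new modulus lcm = 20.
    Write x = 2 + 4·t and substitute into x ≡ 0 (mod 5): 4·t ≡ 0 − 2 = -2 (mod 5).
    Reduce coefficients mod 5: 4·t ≡ 3 (mod 5).
    The inverse of 4 mod 5 is 4 (since 4·4 = 16 = 3·5 + 1), so t ≡ 4·3 = 12 ≡ 2 (mod 5).
    Then x = 2 + 4·2 = 10, valid modulo lcm(4, 5) = 20: x ≡ 10 (mod 20).
  Combine with x ≡ 2 (mod 13); new modulus lcm = 260.
    Write x = 10 + 20·t and substitute into x ≡ 2 (mod 13): 20·t ≡ 2 − 10 = -8 (mod 13).
    Reduce coefficients mod 13: 7·t ≡ 5 (mod 13).
    The inverse of 7 mod 13 is 2 (since 7·2 = 14 = 1·13 + 1), so t ≡ 2·5 = 10 ≡ 10 (mod 13).
    Then x = 10 + 20·10 = 210, valid modulo lcm(20, 13) = 260: x ≡ 210 (mod 260).
  Combine with x ≡ 2 (mod 3); new modulus lcm = 780.
    Write x = 210 + 260·t and substitute into x ≡ 2 (mod 3): 260·t ≡ 2 − 210 = -208 (mod 3).
    Reduce coefficients mod 3: 2·t ≡ 2 (mod 3).
    The inverse of 2 mod 3 is 2 (since 2·2 = 4 = 1·3 + 1), so t ≡ 2·2 = 4 ≡ 1 (mod 3).
    Then x = 210 + 260·1 = 470, valid modulo lcm(260, 3) = 780: x ≡ 470 (mod 780).
Verify against each original: 470 mod 4 = 2, 470 mod 5 = 0, 470 mod 13 = 2, 470 mod 3 = 2.

x ≡ 470 (mod 780).


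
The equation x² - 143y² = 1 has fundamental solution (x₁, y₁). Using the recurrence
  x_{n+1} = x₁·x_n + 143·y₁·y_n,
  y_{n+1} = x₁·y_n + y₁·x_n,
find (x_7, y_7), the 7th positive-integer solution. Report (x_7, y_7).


Step 1: Find the fundamental solution (x₁, y₁) of x² - 143y² = 1.
  Expand √143 as a continued fraction. a₀ = ⌊√143⌋ = 11; iterate m_{k+1} = d_k·a_k − m_k, d_{k+1} = (143 − m_{k+1}²)/d_k, a_{k+1} = ⌊(a₀ + m_{k+1})/d_{k+1}⌋ (starting m₀ = 0, d₀ = 1), with convergents p_k = a_k·p_{k-1} + p_{k-2}, q_k = a_k·q_{k-1} + q_{k-2} (p₋₁ = 1, q₋₁ = 0):
  k = 0: a₀ = 11; p₀/q₀ = 11/1; p₀² − 143·q₀² = 121 − 143 = -22.
  k = 1: m = 11, d = 22, a = ⌊(11 + 11)/22⌋ = 1; p/q = (1·11 + 1)/(1·1 + 0) = 12/1; p² − 143·q² = 144 − 143 = 1.
  The first convergent with p² − 143·q² = 1 gives the fundamental solution (x₁, y₁) = (12, 1).
Step 2: Apply the recurrence (x_{n+1}, y_{n+1}) = (x₁x_n + 143y₁y_n, x₁y_n + y₁x_n) repeatedly.
  From (x_1, y_1) = (12, 1): x_2 = 12·12 + 143·1·1 = 287; y_2 = 12·1 + 1·12 = 24.
  From (x_2, y_2) = (287, 24): x_3 = 12·287 + 143·1·24 = 6876; y_3 = 12·24 + 1·287 = 575.
  From (x_3, y_3) = (6876, 575): x_4 = 12·6876 + 143·1·575 = 164737; y_4 = 12·575 + 1·6876 = 13776.
  From (x_4, y_4) = (164737, 13776): x_5 = 12·164737 + 143·1·13776 = 3946812; y_5 = 12·13776 + 1·164737 = 330049.
  From (x_5, y_5) = (3946812, 330049): x_6 = 12·3946812 + 143·1·330049 = 94558751; y_6 = 12·330049 + 1·3946812 = 7907400.
  From (x_6, y_6) = (94558751, 7907400): x_7 = 12·94558751 + 143·1·7907400 = 2265463212; y_7 = 12·7907400 + 1·94558751 = 189447551.
Step 3: Verify x_7² - 143·y_7² = 5132323564925356944 - 5132323564925356943 = 1 (should be 1). ✓

(x_1, y_1) = (12, 1); (x_7, y_7) = (2265463212, 189447551).


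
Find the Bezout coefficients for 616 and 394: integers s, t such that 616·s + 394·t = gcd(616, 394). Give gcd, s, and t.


Euclidean algorithm on (616, 394) — divide until remainder is 0:
  616 = 1 · 394 + 222
  394 = 1 · 222 + 172
  222 = 1 · 172 + 50
  172 = 3 · 50 + 22
  50 = 2 · 22 + 6
  22 = 3 · 6 + 4
  6 = 1 · 4 + 2
  4 = 2 · 2 + 0
gcd(616, 394) = 2.
Track Bezout coefficients alongside the remainders: start with r₀ = 616 = a·1 + b·0 (s = 1, t = 0) and r₁ = 394 = a·0 + b·1 (s = 0, t = 1); each new remainder r_{k+1} = r_{k-1} − q_k·r_k inherits s_{k+1} = s_{k-1} − q_k·s_k, t_{k+1} = t_{k-1} − q_k·t_k, so r_k = a·s_k + b·t_k at every step:
  q = 1: r = 222, s = 1 − 1·0 = 1, t = 0 − 1·1 = -1  (check: 616·1 + 394·(-1) = 222)
  q = 1: r = 172, s = 0 − 1·1 = -1, t = 1 − 1·(-1) = 2  (check: 616·(-1) + 394·2 = 172)
  q = 1: r = 50, s = 1 − 1·(-1) = 2, t = -1 − 1·2 = -3  (check: 616·2 + 394·(-3) = 50)
  q = 3: r = 22, s = -1 − 3·2 = -7, t = 2 − 3·(-3) = 11  (check: 616·(-7) + 394·11 = 22)
  q = 2: r = 6, s = 2 − 2·(-7) = 16, t = -3 − 2·11 = -25  (check: 616·16 + 394·(-25) = 6)
  q = 3: r = 4, s = -7 − 3·16 = -55, t = 11 − 3·(-25) = 86  (check: 616·(-55) + 394·86 = 4)
  q = 1: r = 2, s = 16 − 1·(-55) = 71, t = -25 − 1·86 = -111  (check: 616·71 + 394·(-111) = 2)
The row with r = 2 (the gcd) gives the Bezout coefficients s = 71, t = -111.
Result: 616 · (71) + 394 · (-111) = 2.

gcd(616, 394) = 2; s = 71, t = -111 (check: 616·71 + 394·(-111) = 2).


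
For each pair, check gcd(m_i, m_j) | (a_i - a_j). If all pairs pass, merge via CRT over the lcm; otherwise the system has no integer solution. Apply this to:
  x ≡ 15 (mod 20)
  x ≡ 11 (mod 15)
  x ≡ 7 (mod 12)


Moduli 20, 15, 12 are not pairwise coprime, so CRT works modulo lcm(m_i) when all pairwise compatibility conditions hold.
Pairwise compatibility: gcd(m_i, m_j) must divide a_i - a_j for every pair.
Merge one congruence at a time:
  Start: x ≡ 15 (mod 20).
  Combine with x ≡ 11 (mod 15): gcd(20, 15) = 5, and 11 - 15 = -4 is NOT divisible by 5.
    ⇒ system is inconsistent (no integer solution).

No solution (the system is inconsistent).


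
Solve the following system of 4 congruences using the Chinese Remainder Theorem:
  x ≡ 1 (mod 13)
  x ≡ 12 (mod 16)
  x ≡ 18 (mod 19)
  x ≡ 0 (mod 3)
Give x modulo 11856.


Product of moduli M = 13 · 16 · 19 · 3 = 11856.
Merge one congruence at a time:
  Start: x ≡ 1 (mod 13).
  Combine with x ≡ 12 (mod 16); new modulus lcm = 208.
    Write x = 1 + 13·t and substitute into x ≡ 12 (mod 16): 13·t ≡ 12 − 1 = 11 (mod 16).
    The inverse of 13 mod 16 is 5 (since 13·5 = 65 = 4·16 + 1), so t ≡ 5·11 = 55 ≡ 7 (mod 16).
    Then x = 1 + 13·7 = 92, valid modulo lcm(13, 16) = 208: x ≡ 92 (mod 208).
  Combine with x ≡ 18 (mod 19); new modulus lcm = 3952.
    Write x = 92 + 208·t and substitute into x ≡ 18 (mod 19): 208·t ≡ 18 − 92 = -74 (mod 19).
    Reduce coefficients mod 19: 18·t ≡ 2 (mod 19).
    The inverse of 18 mod 19 is 18 (since 18·18 = 324 = 17·19 + 1), so t ≡ 18·2 = 36 ≡ 17 (mod 19).
    Then x = 92 + 208·17 = 3628, valid modulo lcm(208, 19) = 3952: x ≡ 3628 (mod 3952).
  Combine with x ≡ 0 (mod 3); new modulus lcm = 11856.
    Write x = 3628 + 3952·t and substitute into x ≡ 0 (mod 3): 3952·t ≡ 0 − 3628 = -3628 (mod 3).
    Reduce coefficients mod 3: 1·t ≡ 2 (mod 3).
    So t ≡ 2 (mod 3).
    Then x = 3628 + 3952·2 = 11532, valid modulo lcm(3952, 3) = 11856: x ≡ 11532 (mod 11856).
Verify against each original: 11532 mod 13 = 1, 11532 mod 16 = 12, 11532 mod 19 = 18, 11532 mod 3 = 0.

x ≡ 11532 (mod 11856).
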